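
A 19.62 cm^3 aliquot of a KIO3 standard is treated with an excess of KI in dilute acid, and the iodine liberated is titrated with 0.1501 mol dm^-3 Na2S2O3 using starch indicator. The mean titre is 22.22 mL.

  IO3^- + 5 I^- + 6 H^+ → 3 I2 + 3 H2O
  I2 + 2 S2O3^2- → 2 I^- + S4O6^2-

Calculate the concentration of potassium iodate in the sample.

n(S2O3^2-) = 0.02222 × 0.1501 = 3.335 × 10^-3 mol
n(I2) = n(S2O3^2-)/2 = 1.668 × 10^-3 mol
From the 1:3 ratio, n(IO3^-) in the aliquot = 1/3 × 1.668 × 10^-3 = 5.559 × 10^-4 mol
[IO3^-] = 5.559 × 10^-4 / 0.01962 = 0.02833 mol/L

0.02833 mol/L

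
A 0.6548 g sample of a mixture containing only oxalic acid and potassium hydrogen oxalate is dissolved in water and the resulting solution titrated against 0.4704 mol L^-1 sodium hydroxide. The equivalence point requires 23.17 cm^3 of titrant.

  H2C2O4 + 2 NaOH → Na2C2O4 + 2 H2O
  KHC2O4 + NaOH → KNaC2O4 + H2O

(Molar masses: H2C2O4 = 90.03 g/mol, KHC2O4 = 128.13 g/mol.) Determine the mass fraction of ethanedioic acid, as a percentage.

61.35 %

n(NaOH) = 0.02317 × 0.4704 = 0.01090 mol
Let x = n(H2C2O4), y = n(KHC2O4).
Titrant: 2x + 1y = 0.01090;  mass: 90.03x + 128.13y = 0.6548
Solving, x = 4.462 × 10^-3 mol, y = 1.975 × 10^-3 mol
mass of H2C2O4 = 4.462 × 10^-3 × 90.03 = 0.4017 g
% H2C2O4 = 0.4017 / 0.6548 × 100 = 61.35 %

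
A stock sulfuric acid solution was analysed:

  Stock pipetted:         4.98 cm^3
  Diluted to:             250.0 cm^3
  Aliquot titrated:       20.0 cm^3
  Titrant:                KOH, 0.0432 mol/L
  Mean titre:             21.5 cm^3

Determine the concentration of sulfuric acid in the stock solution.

H2SO4 + 2 KOH → K2SO4 + 2 H2O
n(KOH) = 0.0215 × 0.0432 = 9.29 × 10^-4 mol
From the 1:2 ratio, n(H2SO4) in the aliquot = 1/2 × 9.29 × 10^-4 = 4.64 × 10^-4 mol
[H2SO4]_dilute = 4.64 × 10^-4 / 0.0200 = 0.0232 mol/L
Dilution factor = 250.0 / 4.98 = 50.20
[H2SO4]_stock = 0.0232 × 50.20 = 1.17 mol/L

1.17 mol/L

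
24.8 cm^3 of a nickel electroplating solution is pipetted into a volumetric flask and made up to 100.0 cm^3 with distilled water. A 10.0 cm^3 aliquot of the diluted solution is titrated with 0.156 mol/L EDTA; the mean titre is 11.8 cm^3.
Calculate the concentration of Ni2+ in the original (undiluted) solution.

Ni^2+ + EDTA^4- → [Ni(EDTA)]^2-
n(EDTA) = 0.0118 × 0.156 = 1.84 × 10^-3 mol
n(Ni2+) in the aliquot = 1.84 × 10^-3 mol (1:1 ratio)
[Ni2+]_dilute = 1.84 × 10^-3 / 0.0100 = 0.184 mol/L
Dilution factor = 100.0 / 24.8 = 4.032
[Ni2+]_stock = 0.184 × 4.032 = 0.742 mol/L

0.742 mol/L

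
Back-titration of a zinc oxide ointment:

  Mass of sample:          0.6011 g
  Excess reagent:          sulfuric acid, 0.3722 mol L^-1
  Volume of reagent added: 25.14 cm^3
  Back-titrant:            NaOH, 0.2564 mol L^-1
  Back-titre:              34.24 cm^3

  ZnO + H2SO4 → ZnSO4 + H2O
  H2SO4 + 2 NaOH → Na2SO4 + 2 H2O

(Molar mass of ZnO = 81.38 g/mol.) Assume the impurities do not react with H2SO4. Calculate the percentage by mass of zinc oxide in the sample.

n(H2SO4) added = 0.02514 × 0.3722 = 9.357 × 10^-3 mol
n(NaOH) used in back-titration = 0.03424 × 0.2564 = 8.779 × 10^-3 mol
From the 1:2 ratio, n(H2SO4) left over = 1/2 × 8.779 × 10^-3 = 4.390 × 10^-3 mol
n(H2SO4) consumed by analyte = 9.357 × 10^-3 − 4.390 × 10^-3 = 4.968 × 10^-3 mol
n(ZnO) = 4.968 × 10^-3 mol (1:1 ratio)
mass of ZnO = 4.968 × 10^-3 × 81.38 = 0.4043 g
% ZnO = 0.4043 / 0.6011 × 100 = 67.25 %

67.25 %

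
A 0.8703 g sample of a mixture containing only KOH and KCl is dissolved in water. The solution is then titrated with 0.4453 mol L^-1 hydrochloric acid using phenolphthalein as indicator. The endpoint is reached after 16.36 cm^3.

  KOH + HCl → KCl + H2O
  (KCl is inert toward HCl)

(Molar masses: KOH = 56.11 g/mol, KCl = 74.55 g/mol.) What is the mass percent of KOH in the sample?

n(HCl) = 0.01636 × 0.4453 = 7.285 × 10^-3 mol
Let x = n(KOH), y = n(KCl).
Titrant: 1x = 7.285 × 10^-3;  mass: 56.11x + 74.55y = 0.8703
Solving, x = 7.285 × 10^-3 mol, y = 6.191 × 10^-3 mol
mass of KOH = 7.285 × 10^-3 × 56.11 = 0.4088 g
% KOH = 0.4088 / 0.8703 × 100 = 46.97 %

46.97 %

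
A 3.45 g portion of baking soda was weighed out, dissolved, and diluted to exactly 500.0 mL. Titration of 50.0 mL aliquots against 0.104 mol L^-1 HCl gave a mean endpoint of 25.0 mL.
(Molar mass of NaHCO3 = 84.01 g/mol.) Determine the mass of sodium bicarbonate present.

NaHCO3 + HCl → NaCl + H2O + CO2
n(HCl) per titration = 0.0250 × 0.104 = 2.60 × 10^-3 mol
n(NaHCO3) in each aliquot = 2.60 × 10^-3 mol (1:1 ratio)
n(NaHCO3) in the whole flask = 2.60 × 10^-3 × 500.0/50.0 = 0.0260 mol
mass of NaHCO3 = 0.0260 × 84.01 = 2.18 g

2.18 g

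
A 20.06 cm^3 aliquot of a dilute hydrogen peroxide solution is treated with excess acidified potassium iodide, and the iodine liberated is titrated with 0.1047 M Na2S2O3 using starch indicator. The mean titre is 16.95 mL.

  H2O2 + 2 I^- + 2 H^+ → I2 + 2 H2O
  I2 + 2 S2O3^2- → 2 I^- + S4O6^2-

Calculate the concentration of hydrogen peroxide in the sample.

0.04423 M

n(S2O3^2-) = 0.01695 × 0.1047 = 1.775 × 10^-3 mol
n(I2) = n(S2O3^2-)/2 = 8.873 × 10^-4 mol
n(H2O2) in the aliquot = 8.873 × 10^-4 mol (1:1 ratio)
[H2O2] = 8.873 × 10^-4 / 0.02006 = 0.04423 mol/L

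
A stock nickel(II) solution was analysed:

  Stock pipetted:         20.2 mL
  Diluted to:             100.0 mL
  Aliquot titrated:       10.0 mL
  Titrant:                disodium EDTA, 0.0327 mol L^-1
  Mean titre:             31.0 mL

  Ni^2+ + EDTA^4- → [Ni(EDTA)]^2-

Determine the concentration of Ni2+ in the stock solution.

0.502 mol/L

n(EDTA) = 0.0310 × 0.0327 = 1.01 × 10^-3 mol
n(Ni2+) in the aliquot = 1.01 × 10^-3 mol (1:1 ratio)
[Ni2+]_dilute = 1.01 × 10^-3 / 0.0100 = 0.101 mol/L
Dilution factor = 100.0 / 20.2 = 4.950
[Ni2+]_stock = 0.101 × 4.950 = 0.502 mol/L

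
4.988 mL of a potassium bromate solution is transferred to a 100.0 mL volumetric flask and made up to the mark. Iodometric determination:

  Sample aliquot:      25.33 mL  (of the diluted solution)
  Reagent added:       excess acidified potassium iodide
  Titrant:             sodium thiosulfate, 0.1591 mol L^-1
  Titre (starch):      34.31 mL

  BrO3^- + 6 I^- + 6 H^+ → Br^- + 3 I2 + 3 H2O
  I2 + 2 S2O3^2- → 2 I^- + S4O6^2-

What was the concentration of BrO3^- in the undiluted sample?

n(S2O3^2-) = 0.03431 × 0.1591 = 5.459 × 10^-3 mol
n(I2) = n(S2O3^2-)/2 = 2.729 × 10^-3 mol
From the 1:3 ratio, n(BrO3^-) in the aliquot = 1/3 × 2.729 × 10^-3 = 9.098 × 10^-4 mol
[BrO3^-]_dilute = 9.098 × 10^-4 / 0.02533 = 0.03592 mol/L
[BrO3^-]_original = 0.03592 × 100.0/4.988 = 0.7201 mol/L

0.7201 mol/L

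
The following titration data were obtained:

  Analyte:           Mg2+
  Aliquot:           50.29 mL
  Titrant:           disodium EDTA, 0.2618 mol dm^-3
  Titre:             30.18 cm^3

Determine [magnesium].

0.1571 mol/L

Mg^2+ + EDTA^4- → [Mg(EDTA)]^2-
n(EDTA) = 0.03018 L × 0.2618 mol/L = 7.901 × 10^-3 mol
n(Mg2+) = 7.901 × 10^-3 mol (1:1 mole ratio)
[Mg2+] = 7.901 × 10^-3 mol / 0.05029 L = 0.1571 mol/L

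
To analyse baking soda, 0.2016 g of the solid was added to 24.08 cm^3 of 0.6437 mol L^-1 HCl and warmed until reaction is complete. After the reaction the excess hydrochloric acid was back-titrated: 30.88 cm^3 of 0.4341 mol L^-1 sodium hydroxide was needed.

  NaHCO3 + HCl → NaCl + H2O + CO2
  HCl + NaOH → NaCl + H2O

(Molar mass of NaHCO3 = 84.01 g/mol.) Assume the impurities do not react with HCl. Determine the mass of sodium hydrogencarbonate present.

n(HCl) added = 0.02408 × 0.6437 = 0.01550 mol
n(NaOH) used in back-titration = 0.03088 × 0.4341 = 0.01341 mol
n(HCl) left over = 0.01341 mol (1:1 ratio)
n(HCl) consumed by analyte = 0.01550 − 0.01341 = 2.095 × 10^-3 mol
n(NaHCO3) = 2.095 × 10^-3 mol (1:1 ratio)
mass of NaHCO3 = 2.095 × 10^-3 × 84.01 = 0.1760 g

0.1760 g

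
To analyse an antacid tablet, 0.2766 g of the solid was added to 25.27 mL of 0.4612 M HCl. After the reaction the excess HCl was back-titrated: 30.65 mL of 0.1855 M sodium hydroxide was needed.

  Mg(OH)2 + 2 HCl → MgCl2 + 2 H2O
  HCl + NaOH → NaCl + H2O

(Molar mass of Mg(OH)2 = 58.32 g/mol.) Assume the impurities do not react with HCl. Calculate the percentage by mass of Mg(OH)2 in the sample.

62.93 %

n(HCl) added = 0.02527 × 0.4612 = 0.01165 mol
n(NaOH) used in back-titration = 0.03065 × 0.1855 = 5.686 × 10^-3 mol
n(HCl) left over = 5.686 × 10^-3 mol (1:1 ratio)
n(HCl) consumed by analyte = 0.01165 − 5.686 × 10^-3 = 5.969 × 10^-3 mol
From the 1:2 ratio, n(Mg(OH)2) = 1/2 × 5.969 × 10^-3 = 2.984 × 10^-3 mol
mass of Mg(OH)2 = 2.984 × 10^-3 × 58.32 = 0.1741 g
% Mg(OH)2 = 0.1741 / 0.2766 × 100 = 62.93 %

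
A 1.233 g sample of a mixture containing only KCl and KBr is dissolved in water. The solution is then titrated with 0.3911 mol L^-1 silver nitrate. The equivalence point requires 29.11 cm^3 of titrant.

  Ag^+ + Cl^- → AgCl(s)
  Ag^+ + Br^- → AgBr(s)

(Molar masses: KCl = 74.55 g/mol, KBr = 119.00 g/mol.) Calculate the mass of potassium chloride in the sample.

0.2043 g

n(AgNO3) = 0.02911 × 0.3911 = 0.01138 mol
Let x = n(KCl), y = n(KBr).
Titrant: 1x + 1y = 0.01138;  mass: 74.55x + 119.00y = 1.233
Solving, x = 2.740 × 10^-3 mol, y = 8.645 × 10^-3 mol
mass of KCl = 2.740 × 10^-3 × 74.55 = 0.2043 g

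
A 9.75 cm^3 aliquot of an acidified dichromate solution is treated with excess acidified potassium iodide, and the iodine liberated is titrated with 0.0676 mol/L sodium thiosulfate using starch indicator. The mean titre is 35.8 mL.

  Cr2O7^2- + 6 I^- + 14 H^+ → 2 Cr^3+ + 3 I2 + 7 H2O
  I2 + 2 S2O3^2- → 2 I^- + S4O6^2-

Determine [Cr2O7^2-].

n(S2O3^2-) = 0.0358 × 0.0676 = 2.42 × 10^-3 mol
n(I2) = n(S2O3^2-)/2 = 1.21 × 10^-3 mol
From the 1:3 ratio, n(Cr2O7^2-) in the aliquot = 1/3 × 1.21 × 10^-3 = 4.03 × 10^-4 mol
[Cr2O7^2-] = 4.03 × 10^-4 / 0.00975 = 0.0414 mol/L

0.0414 mol/L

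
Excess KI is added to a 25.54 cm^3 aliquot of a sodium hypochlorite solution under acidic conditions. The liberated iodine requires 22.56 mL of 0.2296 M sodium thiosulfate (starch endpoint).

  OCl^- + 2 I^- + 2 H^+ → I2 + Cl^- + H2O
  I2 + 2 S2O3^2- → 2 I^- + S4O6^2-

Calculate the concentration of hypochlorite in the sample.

0.1014 M

n(S2O3^2-) = 0.02256 × 0.2296 = 5.180 × 10^-3 mol
n(I2) = n(S2O3^2-)/2 = 2.590 × 10^-3 mol
n(OCl^-) in the aliquot = 2.590 × 10^-3 mol (1:1 ratio)
[OCl^-] = 2.590 × 10^-3 / 0.02554 = 0.1014 mol/L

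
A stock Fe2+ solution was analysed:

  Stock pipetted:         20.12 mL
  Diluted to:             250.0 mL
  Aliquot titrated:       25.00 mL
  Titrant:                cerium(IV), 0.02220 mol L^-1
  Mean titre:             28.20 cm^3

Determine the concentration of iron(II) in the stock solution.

Ce^4+ + Fe^2+ → Ce^3+ + Fe^3+
n(Ce4+) = 0.02820 × 0.02220 = 6.260 × 10^-4 mol
n(Fe2+) in the aliquot = 6.260 × 10^-4 mol (1:1 ratio)
[Fe2+]_dilute = 6.260 × 10^-4 / 0.02500 = 0.02504 mol/L
Dilution factor = 250.0 / 20.12 = 12.43
[Fe2+]_stock = 0.02504 × 12.43 = 0.3112 mol/L

0.3112 mol/L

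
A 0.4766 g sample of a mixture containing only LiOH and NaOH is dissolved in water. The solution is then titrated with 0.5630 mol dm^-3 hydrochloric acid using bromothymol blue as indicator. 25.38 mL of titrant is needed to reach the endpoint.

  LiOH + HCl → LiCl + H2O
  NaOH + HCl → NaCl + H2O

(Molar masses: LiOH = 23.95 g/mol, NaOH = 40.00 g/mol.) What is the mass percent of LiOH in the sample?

29.73 %

n(HCl) = 0.02538 × 0.5630 = 0.01429 mol
Let x = n(LiOH), y = n(NaOH).
Titrant: 1x + 1y = 0.01429;  mass: 23.95x + 40.00y = 0.4766
Solving, x = 5.916 × 10^-3 mol, y = 8.373 × 10^-3 mol
mass of LiOH = 5.916 × 10^-3 × 23.95 = 0.1417 g
% LiOH = 0.1417 / 0.4766 × 100 = 29.73 %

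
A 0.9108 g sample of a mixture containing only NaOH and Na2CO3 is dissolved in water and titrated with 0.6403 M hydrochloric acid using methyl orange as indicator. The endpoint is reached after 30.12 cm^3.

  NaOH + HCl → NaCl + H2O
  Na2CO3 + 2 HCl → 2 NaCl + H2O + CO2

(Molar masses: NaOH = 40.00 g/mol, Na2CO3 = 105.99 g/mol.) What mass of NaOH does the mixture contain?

n(HCl) = 0.03012 × 0.6403 = 0.01929 mol
Let x = n(NaOH), y = n(Na2CO3).
Titrant: 1x + 2y = 0.01929;  mass: 40.00x + 105.99y = 0.9108
Solving, x = 8.561 × 10^-3 mol, y = 5.362 × 10^-3 mol
mass of NaOH = 8.561 × 10^-3 × 40.00 = 0.3424 g

0.3424 g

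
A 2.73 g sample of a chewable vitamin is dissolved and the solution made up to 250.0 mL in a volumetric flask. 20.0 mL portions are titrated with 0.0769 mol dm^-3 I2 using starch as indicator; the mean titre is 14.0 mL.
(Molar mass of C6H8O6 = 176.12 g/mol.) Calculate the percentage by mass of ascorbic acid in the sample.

C6H8O6 + I2 → C6H6O6 + 2 HI
n(I2) per titration = 0.0140 × 0.0769 = 1.08 × 10^-3 mol
n(C6H8O6) in each aliquot = 1.08 × 10^-3 mol (1:1 ratio)
n(C6H8O6) in the whole flask = 1.08 × 10^-3 × 250.0/20.0 = 0.0135 mol
mass of C6H8O6 = 0.0135 × 176.12 = 2.37 g
% C6H8O6 = 2.37 / 2.73 × 100 = 86.8 %

86.8 %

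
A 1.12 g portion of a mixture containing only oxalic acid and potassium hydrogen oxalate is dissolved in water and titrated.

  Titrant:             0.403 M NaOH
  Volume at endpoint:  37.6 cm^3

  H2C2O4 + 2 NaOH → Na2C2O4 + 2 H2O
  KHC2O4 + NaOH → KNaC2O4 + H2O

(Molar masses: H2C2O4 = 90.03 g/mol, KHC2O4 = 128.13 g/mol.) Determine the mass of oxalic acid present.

0.445 g

n(NaOH) = 0.0376 × 0.403 = 0.0152 mol
Let x = n(H2C2O4), y = n(KHC2O4).
Titrant: 2x + 1y = 0.0152;  mass: 90.03x + 128.13y = 1.12
Solving, x = 4.94 × 10^-3 mol, y = 5.27 × 10^-3 mol
mass of H2C2O4 = 4.94 × 10^-3 × 90.03 = 0.445 g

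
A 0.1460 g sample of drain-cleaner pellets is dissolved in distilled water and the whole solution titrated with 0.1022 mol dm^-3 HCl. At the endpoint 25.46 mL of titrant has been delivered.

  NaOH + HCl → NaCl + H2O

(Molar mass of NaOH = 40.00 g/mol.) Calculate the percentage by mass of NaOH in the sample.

71.29 %

n(HCl) = 0.02546 L × 0.1022 mol/L = 2.602 × 10^-3 mol
n(NaOH) = 2.602 × 10^-3 mol (1:1 ratio)
mass of NaOH = 2.602 × 10^-3 × 40.00 g/mol = 0.1041 g
% NaOH = 0.1041 / 0.1460 × 100 = 71.29 %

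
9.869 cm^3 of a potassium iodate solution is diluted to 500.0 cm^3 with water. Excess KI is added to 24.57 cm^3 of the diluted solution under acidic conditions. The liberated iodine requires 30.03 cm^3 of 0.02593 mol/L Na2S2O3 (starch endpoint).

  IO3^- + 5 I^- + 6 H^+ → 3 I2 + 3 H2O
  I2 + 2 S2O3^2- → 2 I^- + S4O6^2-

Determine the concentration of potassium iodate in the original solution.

n(S2O3^2-) = 0.03003 × 0.02593 = 7.787 × 10^-4 mol
n(I2) = n(S2O3^2-)/2 = 3.893 × 10^-4 mol
From the 1:3 ratio, n(IO3^-) in the aliquot = 1/3 × 3.893 × 10^-4 = 1.298 × 10^-4 mol
[IO3^-]_dilute = 1.298 × 10^-4 / 0.02457 = 0.005282 mol/L
[IO3^-]_original = 0.005282 × 500.0/9.869 = 0.2676 mol/L

0.2676 mol/L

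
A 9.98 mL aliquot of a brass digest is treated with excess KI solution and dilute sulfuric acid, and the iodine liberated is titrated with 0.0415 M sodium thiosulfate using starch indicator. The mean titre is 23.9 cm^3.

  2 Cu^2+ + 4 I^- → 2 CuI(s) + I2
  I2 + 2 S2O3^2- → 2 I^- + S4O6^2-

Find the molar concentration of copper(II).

0.0994 M

n(S2O3^2-) = 0.0239 × 0.0415 = 9.92 × 10^-4 mol
n(I2) = n(S2O3^2-)/2 = 4.96 × 10^-4 mol
From the 2:1 ratio, n(Cu2+) in the aliquot = 2/1 × 4.96 × 10^-4 = 9.92 × 10^-4 mol
[Cu2+] = 9.92 × 10^-4 / 0.00998 = 0.0994 mol/L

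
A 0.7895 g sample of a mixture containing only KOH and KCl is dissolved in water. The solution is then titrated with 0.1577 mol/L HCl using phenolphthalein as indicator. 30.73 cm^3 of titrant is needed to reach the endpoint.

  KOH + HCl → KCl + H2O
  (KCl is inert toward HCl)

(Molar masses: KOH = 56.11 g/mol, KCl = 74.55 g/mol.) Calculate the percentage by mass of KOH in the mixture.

n(HCl) = 0.03073 × 0.1577 = 4.846 × 10^-3 mol
Let x = n(KOH), y = n(KCl).
Titrant: 1x = 4.846 × 10^-3;  mass: 56.11x + 74.55y = 0.7895
Solving, x = 4.846 × 10^-3 mol, y = 6.943 × 10^-3 mol
mass of KOH = 4.846 × 10^-3 × 56.11 = 0.2719 g
% KOH = 0.2719 / 0.7895 × 100 = 34.44 %

34.44 %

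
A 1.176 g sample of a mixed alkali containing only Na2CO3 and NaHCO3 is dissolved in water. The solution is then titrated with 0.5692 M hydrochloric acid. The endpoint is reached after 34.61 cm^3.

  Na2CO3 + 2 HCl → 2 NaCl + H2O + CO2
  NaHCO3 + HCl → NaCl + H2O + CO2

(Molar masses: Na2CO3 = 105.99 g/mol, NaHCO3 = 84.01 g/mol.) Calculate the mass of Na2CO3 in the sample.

n(HCl) = 0.03461 × 0.5692 = 0.01970 mol
Let x = n(Na2CO3), y = n(NaHCO3).
Titrant: 2x + 1y = 0.01970;  mass: 105.99x + 84.01y = 1.176
Solving, x = 7.722 × 10^-3 mol, y = 4.256 × 10^-3 mol
mass of Na2CO3 = 7.722 × 10^-3 × 105.99 = 0.8185 g

0.8185 g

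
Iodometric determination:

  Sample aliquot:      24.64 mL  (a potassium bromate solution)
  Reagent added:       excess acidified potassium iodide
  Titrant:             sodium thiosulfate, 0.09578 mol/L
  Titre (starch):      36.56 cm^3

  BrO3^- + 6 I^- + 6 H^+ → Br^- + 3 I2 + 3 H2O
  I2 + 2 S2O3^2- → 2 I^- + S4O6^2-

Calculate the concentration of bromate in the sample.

0.02369 mol/L

n(S2O3^2-) = 0.03656 × 0.09578 = 3.502 × 10^-3 mol
n(I2) = n(S2O3^2-)/2 = 1.751 × 10^-3 mol
From the 1:3 ratio, n(BrO3^-) in the aliquot = 1/3 × 1.751 × 10^-3 = 5.836 × 10^-4 mol
[BrO3^-] = 5.836 × 10^-4 / 0.02464 = 0.02369 mol/L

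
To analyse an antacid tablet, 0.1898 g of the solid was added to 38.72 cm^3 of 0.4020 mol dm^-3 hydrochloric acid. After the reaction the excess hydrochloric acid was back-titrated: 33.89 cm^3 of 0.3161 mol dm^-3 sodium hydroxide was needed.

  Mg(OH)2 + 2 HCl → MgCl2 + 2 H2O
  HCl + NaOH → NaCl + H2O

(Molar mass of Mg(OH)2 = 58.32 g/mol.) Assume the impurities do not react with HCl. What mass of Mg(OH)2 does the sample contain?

n(HCl) added = 0.03872 × 0.4020 = 0.01557 mol
n(NaOH) used in back-titration = 0.03389 × 0.3161 = 0.01071 mol
n(HCl) left over = 0.01071 mol (1:1 ratio)
n(HCl) consumed by analyte = 0.01557 − 0.01071 = 4.853 × 10^-3 mol
From the 1:2 ratio, n(Mg(OH)2) = 1/2 × 4.853 × 10^-3 = 2.426 × 10^-3 mol
mass of Mg(OH)2 = 2.426 × 10^-3 × 58.32 = 0.1415 g

0.1415 g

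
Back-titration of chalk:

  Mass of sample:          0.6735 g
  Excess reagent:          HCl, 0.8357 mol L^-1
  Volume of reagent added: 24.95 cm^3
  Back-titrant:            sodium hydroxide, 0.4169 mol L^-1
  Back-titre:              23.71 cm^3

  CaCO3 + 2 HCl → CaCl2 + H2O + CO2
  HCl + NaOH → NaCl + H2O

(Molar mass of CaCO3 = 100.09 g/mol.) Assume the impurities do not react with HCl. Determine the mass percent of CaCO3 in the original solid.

81.48 %

n(HCl) added = 0.02495 × 0.8357 = 0.02085 mol
n(NaOH) used in back-titration = 0.02371 × 0.4169 = 9.885 × 10^-3 mol
n(HCl) left over = 9.885 × 10^-3 mol (1:1 ratio)
n(HCl) consumed by analyte = 0.02085 − 9.885 × 10^-3 = 0.01097 mol
From the 1:2 ratio, n(CaCO3) = 1/2 × 0.01097 = 5.483 × 10^-3 mol
mass of CaCO3 = 5.483 × 10^-3 × 100.09 = 0.5488 g
% CaCO3 = 0.5488 / 0.6735 × 100 = 81.48 %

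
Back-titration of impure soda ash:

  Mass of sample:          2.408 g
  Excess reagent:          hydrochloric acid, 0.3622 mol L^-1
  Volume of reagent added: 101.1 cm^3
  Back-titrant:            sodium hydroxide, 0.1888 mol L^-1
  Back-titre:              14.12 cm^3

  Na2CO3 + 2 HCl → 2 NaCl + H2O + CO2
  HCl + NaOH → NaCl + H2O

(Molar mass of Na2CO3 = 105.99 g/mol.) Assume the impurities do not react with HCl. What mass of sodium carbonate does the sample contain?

1.799 g

n(HCl) added = 0.1011 × 0.3622 = 0.03662 mol
n(NaOH) used in back-titration = 0.01412 × 0.1888 = 2.666 × 10^-3 mol
n(HCl) left over = 2.666 × 10^-3 mol (1:1 ratio)
n(HCl) consumed by analyte = 0.03662 − 2.666 × 10^-3 = 0.03395 mol
From the 1:2 ratio, n(Na2CO3) = 1/2 × 0.03395 = 0.01698 mol
mass of Na2CO3 = 0.01698 × 105.99 = 1.799 g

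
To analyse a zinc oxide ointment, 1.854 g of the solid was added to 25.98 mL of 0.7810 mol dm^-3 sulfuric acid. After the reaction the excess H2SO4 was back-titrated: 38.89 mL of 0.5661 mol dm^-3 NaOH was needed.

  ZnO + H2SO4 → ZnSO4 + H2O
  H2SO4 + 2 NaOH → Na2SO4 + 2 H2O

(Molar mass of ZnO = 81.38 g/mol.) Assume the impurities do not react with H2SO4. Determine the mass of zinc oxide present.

n(H2SO4) added = 0.02598 × 0.7810 = 0.02029 mol
n(NaOH) used in back-titration = 0.03889 × 0.5661 = 0.02202 mol
From the 1:2 ratio, n(H2SO4) left over = 1/2 × 0.02202 = 0.01101 mol
n(H2SO4) consumed by analyte = 0.02029 − 0.01101 = 9.283 × 10^-3 mol
n(ZnO) = 9.283 × 10^-3 mol (1:1 ratio)
mass of ZnO = 9.283 × 10^-3 × 81.38 = 0.7554 g

0.7554 g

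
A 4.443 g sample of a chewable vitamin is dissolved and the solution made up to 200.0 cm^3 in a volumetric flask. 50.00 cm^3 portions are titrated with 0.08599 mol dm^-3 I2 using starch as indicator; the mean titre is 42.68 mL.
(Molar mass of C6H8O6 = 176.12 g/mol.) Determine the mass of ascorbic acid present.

2.585 g

C6H8O6 + I2 → C6H6O6 + 2 HI
n(I2) per titration = 0.04268 × 0.08599 = 3.670 × 10^-3 mol
n(C6H8O6) in each aliquot = 3.670 × 10^-3 mol (1:1 ratio)
n(C6H8O6) in the whole flask = 3.670 × 10^-3 × 200.0/50.00 = 0.01468 mol
mass of C6H8O6 = 0.01468 × 176.12 = 2.585 g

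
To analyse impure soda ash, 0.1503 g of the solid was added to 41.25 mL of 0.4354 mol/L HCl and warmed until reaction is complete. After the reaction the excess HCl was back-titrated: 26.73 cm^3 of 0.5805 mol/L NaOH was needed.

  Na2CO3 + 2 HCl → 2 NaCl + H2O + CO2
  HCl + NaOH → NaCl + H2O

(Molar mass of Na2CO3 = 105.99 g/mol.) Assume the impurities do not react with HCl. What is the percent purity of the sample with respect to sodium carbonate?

86.16 %

n(HCl) added = 0.04125 × 0.4354 = 0.01796 mol
n(NaOH) used in back-titration = 0.02673 × 0.5805 = 0.01552 mol
n(HCl) left over = 0.01552 mol (1:1 ratio)
n(HCl) consumed by analyte = 0.01796 − 0.01552 = 2.443 × 10^-3 mol
From the 1:2 ratio, n(Na2CO3) = 1/2 × 2.443 × 10^-3 = 1.222 × 10^-3 mol
mass of Na2CO3 = 1.222 × 10^-3 × 105.99 = 0.1295 g
% Na2CO3 = 0.1295 / 0.1503 × 100 = 86.16 %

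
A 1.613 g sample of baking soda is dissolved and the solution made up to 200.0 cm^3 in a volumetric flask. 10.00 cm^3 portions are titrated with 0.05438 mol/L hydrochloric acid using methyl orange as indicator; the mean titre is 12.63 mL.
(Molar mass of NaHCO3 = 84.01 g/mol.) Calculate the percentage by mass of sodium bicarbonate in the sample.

71.54 %

NaHCO3 + HCl → NaCl + H2O + CO2
n(HCl) per titration = 0.01263 × 0.05438 = 6.868 × 10^-4 mol
n(NaHCO3) in each aliquot = 6.868 × 10^-4 mol (1:1 ratio)
n(NaHCO3) in the whole flask = 6.868 × 10^-4 × 200.0/10.00 = 0.01374 mol
mass of NaHCO3 = 0.01374 × 84.01 = 1.154 g
% NaHCO3 = 1.154 / 1.613 × 100 = 71.54 %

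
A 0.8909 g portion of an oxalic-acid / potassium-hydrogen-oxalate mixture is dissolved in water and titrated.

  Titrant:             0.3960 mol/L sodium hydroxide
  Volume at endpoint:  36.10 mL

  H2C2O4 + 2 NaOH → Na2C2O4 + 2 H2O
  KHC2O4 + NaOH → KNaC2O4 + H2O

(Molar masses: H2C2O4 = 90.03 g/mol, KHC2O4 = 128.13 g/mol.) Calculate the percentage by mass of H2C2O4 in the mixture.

57.19 %

n(NaOH) = 0.03610 × 0.3960 = 0.01430 mol
Let x = n(H2C2O4), y = n(KHC2O4).
Titrant: 2x + 1y = 0.01430;  mass: 90.03x + 128.13y = 0.8909
Solving, x = 5.660 × 10^-3 mol, y = 2.976 × 10^-3 mol
mass of H2C2O4 = 5.660 × 10^-3 × 90.03 = 0.5095 g
% H2C2O4 = 0.5095 / 0.8909 × 100 = 57.19 %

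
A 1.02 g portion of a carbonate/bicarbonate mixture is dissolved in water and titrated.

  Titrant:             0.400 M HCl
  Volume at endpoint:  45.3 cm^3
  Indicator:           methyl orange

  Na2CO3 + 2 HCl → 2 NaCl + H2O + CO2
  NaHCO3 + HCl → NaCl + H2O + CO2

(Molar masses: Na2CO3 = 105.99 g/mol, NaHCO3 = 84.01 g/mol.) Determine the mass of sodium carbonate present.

0.858 g

n(HCl) = 0.0453 × 0.400 = 0.0181 mol
Let x = n(Na2CO3), y = n(NaHCO3).
Titrant: 2x + 1y = 0.0181;  mass: 105.99x + 84.01y = 1.02
Solving, x = 8.10 × 10^-3 mol, y = 1.93 × 10^-3 mol
mass of Na2CO3 = 8.10 × 10^-3 × 105.99 = 0.858 g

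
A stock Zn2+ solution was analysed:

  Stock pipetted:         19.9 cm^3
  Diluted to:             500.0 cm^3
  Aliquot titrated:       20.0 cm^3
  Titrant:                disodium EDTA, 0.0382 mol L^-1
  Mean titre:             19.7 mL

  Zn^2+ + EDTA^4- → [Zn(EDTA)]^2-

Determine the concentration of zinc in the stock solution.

0.945 mol/L

n(EDTA) = 0.0197 × 0.0382 = 7.53 × 10^-4 mol
n(Zn2+) in the aliquot = 7.53 × 10^-4 mol (1:1 ratio)
[Zn2+]_dilute = 7.53 × 10^-4 / 0.0200 = 0.0376 mol/L
Dilution factor = 500.0 / 19.9 = 25.13
[Zn2+]_stock = 0.0376 × 25.13 = 0.945 mol/L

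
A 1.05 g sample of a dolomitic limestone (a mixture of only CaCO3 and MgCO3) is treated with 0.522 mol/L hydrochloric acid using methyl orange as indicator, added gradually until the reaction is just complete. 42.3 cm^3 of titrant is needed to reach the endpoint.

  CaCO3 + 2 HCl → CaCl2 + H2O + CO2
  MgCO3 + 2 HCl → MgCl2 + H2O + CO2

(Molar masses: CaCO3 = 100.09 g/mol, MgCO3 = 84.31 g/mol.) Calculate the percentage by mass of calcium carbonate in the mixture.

n(HCl) = 0.0423 × 0.522 = 0.0221 mol
Let x = n(CaCO3), y = n(MgCO3).
Titrant: 2x + 2y = 0.0221;  mass: 100.09x + 84.31y = 1.05
Solving, x = 7.55 × 10^-3 mol, y = 3.49 × 10^-3 mol
mass of CaCO3 = 7.55 × 10^-3 × 100.09 = 0.756 g
% CaCO3 = 0.756 / 1.05 × 100 = 72.0 %

72.0 %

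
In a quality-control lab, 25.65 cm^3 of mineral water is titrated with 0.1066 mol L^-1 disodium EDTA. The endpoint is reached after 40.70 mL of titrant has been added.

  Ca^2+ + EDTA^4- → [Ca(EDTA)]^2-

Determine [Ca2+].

n(EDTA) = 0.04070 L × 0.1066 mol/L = 4.339 × 10^-3 mol
n(Ca2+) = 4.339 × 10^-3 mol (1:1 mole ratio)
[Ca2+] = 4.339 × 10^-3 mol / 0.02565 L = 0.1691 mol/L

0.1691 mol/L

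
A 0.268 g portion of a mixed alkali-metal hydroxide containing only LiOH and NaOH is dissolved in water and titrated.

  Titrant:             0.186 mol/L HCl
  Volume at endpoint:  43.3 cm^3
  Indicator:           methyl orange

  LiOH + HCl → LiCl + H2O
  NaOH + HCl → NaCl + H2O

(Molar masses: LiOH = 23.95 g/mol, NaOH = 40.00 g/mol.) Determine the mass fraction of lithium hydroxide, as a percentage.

30.2 %

n(HCl) = 0.0433 × 0.186 = 8.05 × 10^-3 mol
Let x = n(LiOH), y = n(NaOH).
Titrant: 1x + 1y = 8.05 × 10^-3;  mass: 23.95x + 40.00y = 0.268
Solving, x = 3.37 × 10^-3 mol, y = 4.68 × 10^-3 mol
mass of LiOH = 3.37 × 10^-3 × 23.95 = 0.0808 g
% LiOH = 0.0808 / 0.268 × 100 = 30.2 %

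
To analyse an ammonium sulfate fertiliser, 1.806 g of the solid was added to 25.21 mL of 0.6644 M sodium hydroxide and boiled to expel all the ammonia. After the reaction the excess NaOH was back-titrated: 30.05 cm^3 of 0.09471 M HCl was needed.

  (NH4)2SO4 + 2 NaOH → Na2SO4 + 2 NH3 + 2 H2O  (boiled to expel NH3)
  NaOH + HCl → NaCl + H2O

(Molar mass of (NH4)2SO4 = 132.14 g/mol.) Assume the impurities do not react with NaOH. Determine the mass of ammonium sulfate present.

0.9186 g

n(NaOH) added = 0.02521 × 0.6644 = 0.01675 mol
n(HCl) used in back-titration = 0.03005 × 0.09471 = 2.846 × 10^-3 mol
n(NaOH) left over = 2.846 × 10^-3 mol (1:1 ratio)
n(NaOH) consumed by analyte = 0.01675 − 2.846 × 10^-3 = 0.01390 mol
From the 1:2 ratio, n((NH4)2SO4) = 1/2 × 0.01390 = 6.952 × 10^-3 mol
mass of (NH4)2SO4 = 6.952 × 10^-3 × 132.14 = 0.9186 g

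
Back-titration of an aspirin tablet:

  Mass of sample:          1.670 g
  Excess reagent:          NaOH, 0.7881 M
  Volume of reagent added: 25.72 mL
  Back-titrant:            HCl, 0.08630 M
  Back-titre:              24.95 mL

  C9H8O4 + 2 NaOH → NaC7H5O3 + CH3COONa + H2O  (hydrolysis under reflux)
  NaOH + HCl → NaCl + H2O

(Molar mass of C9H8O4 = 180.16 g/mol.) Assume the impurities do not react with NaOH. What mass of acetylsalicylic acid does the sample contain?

n(NaOH) added = 0.02572 × 0.7881 = 0.02027 mol
n(HCl) used in back-titration = 0.02495 × 0.08630 = 2.153 × 10^-3 mol
n(NaOH) left over = 2.153 × 10^-3 mol (1:1 ratio)
n(NaOH) consumed by analyte = 0.02027 − 2.153 × 10^-3 = 0.01812 mol
From the 1:2 ratio, n(C9H8O4) = 1/2 × 0.01812 = 9.058 × 10^-3 mol
mass of C9H8O4 = 9.058 × 10^-3 × 180.16 = 1.632 g

1.632 g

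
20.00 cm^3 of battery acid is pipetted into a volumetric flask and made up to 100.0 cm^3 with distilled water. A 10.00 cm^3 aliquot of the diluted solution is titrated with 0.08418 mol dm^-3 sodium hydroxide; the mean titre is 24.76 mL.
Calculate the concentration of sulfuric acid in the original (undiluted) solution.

H2SO4 + 2 NaOH → Na2SO4 + 2 H2O
n(NaOH) = 0.02476 × 0.08418 = 2.084 × 10^-3 mol
From the 1:2 ratio, n(H2SO4) in the aliquot = 1/2 × 2.084 × 10^-3 = 1.042 × 10^-3 mol
[H2SO4]_dilute = 1.042 × 10^-3 / 0.01000 = 0.1042 mol/L
Dilution factor = 100.0 / 20.00 = 5.000
[H2SO4]_stock = 0.1042 × 5.000 = 0.5211 mol/L

0.5211 mol/L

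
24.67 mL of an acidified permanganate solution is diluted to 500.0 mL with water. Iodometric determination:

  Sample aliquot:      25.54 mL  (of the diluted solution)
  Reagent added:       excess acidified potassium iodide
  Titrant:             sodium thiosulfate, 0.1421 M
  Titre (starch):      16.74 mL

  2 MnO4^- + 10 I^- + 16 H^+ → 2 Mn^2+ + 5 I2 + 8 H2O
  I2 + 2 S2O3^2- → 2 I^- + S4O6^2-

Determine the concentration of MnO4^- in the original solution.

0.3775 M

n(S2O3^2-) = 0.01674 × 0.1421 = 2.379 × 10^-3 mol
n(I2) = n(S2O3^2-)/2 = 1.189 × 10^-3 mol
From the 2:5 ratio, n(MnO4^-) in the aliquot = 2/5 × 1.189 × 10^-3 = 4.758 × 10^-4 mol
[MnO4^-]_dilute = 4.758 × 10^-4 / 0.02554 = 0.01863 mol/L
[MnO4^-]_original = 0.01863 × 500.0/24.67 = 0.3775 mol/L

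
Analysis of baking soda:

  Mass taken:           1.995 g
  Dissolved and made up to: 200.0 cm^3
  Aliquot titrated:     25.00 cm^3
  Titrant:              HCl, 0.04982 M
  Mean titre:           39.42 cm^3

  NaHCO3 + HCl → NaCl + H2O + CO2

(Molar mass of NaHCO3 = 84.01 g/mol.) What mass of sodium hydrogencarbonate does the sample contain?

n(HCl) per titration = 0.03942 × 0.04982 = 1.964 × 10^-3 mol
n(NaHCO3) in each aliquot = 1.964 × 10^-3 mol (1:1 ratio)
n(NaHCO3) in the whole flask = 1.964 × 10^-3 × 200.0/25.00 = 0.01571 mol
mass of NaHCO3 = 0.01571 × 84.01 = 1.320 g

1.320 g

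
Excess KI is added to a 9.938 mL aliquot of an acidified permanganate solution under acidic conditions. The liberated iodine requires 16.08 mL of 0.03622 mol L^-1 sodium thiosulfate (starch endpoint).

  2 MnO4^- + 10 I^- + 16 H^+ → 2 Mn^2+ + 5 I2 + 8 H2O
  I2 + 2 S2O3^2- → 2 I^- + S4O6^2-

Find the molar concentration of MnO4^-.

n(S2O3^2-) = 0.01608 × 0.03622 = 5.824 × 10^-4 mol
n(I2) = n(S2O3^2-)/2 = 2.912 × 10^-4 mol
From the 2:5 ratio, n(MnO4^-) in the aliquot = 2/5 × 2.912 × 10^-4 = 1.165 × 10^-4 mol
[MnO4^-] = 1.165 × 10^-4 / 0.009938 = 0.01172 mol/L

0.01172 mol/L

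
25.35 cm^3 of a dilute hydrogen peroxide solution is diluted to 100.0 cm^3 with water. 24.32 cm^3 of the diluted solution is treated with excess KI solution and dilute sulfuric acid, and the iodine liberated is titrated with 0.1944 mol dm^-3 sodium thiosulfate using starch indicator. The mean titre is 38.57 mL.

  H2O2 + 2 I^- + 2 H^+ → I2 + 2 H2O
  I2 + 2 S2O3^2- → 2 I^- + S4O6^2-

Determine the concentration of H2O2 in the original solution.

n(S2O3^2-) = 0.03857 × 0.1944 = 7.498 × 10^-3 mol
n(I2) = n(S2O3^2-)/2 = 3.749 × 10^-3 mol
n(H2O2) in the aliquot = 3.749 × 10^-3 mol (1:1 ratio)
[H2O2]_dilute = 3.749 × 10^-3 / 0.02432 = 0.1542 mol/L
[H2O2]_original = 0.1542 × 100.0/25.35 = 0.6081 mol/L

0.6081 mol/L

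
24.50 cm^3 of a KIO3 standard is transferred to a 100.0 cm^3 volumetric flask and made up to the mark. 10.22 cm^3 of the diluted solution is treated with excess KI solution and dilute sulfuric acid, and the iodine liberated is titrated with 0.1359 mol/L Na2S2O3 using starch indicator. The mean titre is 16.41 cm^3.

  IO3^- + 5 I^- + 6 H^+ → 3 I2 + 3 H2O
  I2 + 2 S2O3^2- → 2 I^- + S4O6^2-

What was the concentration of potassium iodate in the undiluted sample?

n(S2O3^2-) = 0.01641 × 0.1359 = 2.230 × 10^-3 mol
n(I2) = n(S2O3^2-)/2 = 1.115 × 10^-3 mol
From the 1:3 ratio, n(IO3^-) in the aliquot = 1/3 × 1.115 × 10^-3 = 3.717 × 10^-4 mol
[IO3^-]_dilute = 3.717 × 10^-4 / 0.01022 = 0.03637 mol/L
[IO3^-]_original = 0.03637 × 100.0/24.50 = 0.1484 mol/L

0.1484 mol/L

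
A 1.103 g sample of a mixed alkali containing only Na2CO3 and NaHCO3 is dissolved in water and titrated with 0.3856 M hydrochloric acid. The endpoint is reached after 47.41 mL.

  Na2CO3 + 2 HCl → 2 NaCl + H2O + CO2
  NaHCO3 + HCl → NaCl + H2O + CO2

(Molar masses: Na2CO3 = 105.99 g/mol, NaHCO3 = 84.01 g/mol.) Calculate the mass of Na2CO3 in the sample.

0.7395 g

n(HCl) = 0.04741 × 0.3856 = 0.01828 mol
Let x = n(Na2CO3), y = n(NaHCO3).
Titrant: 2x + 1y = 0.01828;  mass: 105.99x + 84.01y = 1.103
Solving, x = 6.977 × 10^-3 mol, y = 4.326 × 10^-3 mol
mass of Na2CO3 = 6.977 × 10^-3 × 105.99 = 0.7395 g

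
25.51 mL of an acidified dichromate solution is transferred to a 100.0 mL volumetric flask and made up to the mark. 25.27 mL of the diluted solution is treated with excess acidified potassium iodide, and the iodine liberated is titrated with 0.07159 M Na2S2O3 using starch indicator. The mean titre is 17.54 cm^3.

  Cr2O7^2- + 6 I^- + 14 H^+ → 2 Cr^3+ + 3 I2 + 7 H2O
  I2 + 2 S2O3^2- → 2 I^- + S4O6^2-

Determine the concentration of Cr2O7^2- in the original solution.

n(S2O3^2-) = 0.01754 × 0.07159 = 1.256 × 10^-3 mol
n(I2) = n(S2O3^2-)/2 = 6.278 × 10^-4 mol
From the 1:3 ratio, n(Cr2O7^2-) in the aliquot = 1/3 × 6.278 × 10^-4 = 2.093 × 10^-4 mol
[Cr2O7^2-]_dilute = 2.093 × 10^-4 / 0.02527 = 0.008282 mol/L
[Cr2O7^2-]_original = 0.008282 × 100.0/25.51 = 0.03246 mol/L

0.03246 M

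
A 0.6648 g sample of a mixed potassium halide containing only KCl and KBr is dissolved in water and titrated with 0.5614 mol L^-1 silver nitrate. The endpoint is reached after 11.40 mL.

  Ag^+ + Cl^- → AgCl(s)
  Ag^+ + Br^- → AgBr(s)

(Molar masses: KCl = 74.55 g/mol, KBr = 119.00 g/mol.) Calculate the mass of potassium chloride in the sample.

0.1623 g

n(AgNO3) = 0.01140 × 0.5614 = 6.400 × 10^-3 mol
Let x = n(KCl), y = n(KBr).
Titrant: 1x + 1y = 6.400 × 10^-3;  mass: 74.55x + 119.00y = 0.6648
Solving, x = 2.178 × 10^-3 mol, y = 4.222 × 10^-3 mol
mass of KCl = 2.178 × 10^-3 × 74.55 = 0.1623 g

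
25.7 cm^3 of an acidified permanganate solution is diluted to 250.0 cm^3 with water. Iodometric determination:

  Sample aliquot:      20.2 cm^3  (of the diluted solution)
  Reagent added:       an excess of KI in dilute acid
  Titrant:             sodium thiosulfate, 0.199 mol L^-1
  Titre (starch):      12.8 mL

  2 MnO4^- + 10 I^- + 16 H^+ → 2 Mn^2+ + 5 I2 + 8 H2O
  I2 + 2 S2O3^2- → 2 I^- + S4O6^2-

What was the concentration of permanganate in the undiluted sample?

0.245 mol/L

n(S2O3^2-) = 0.0128 × 0.199 = 2.55 × 10^-3 mol
n(I2) = n(S2O3^2-)/2 = 1.27 × 10^-3 mol
From the 2:5 ratio, n(MnO4^-) in the aliquot = 2/5 × 1.27 × 10^-3 = 5.09 × 10^-4 mol
[MnO4^-]_dilute = 5.09 × 10^-4 / 0.0202 = 0.0252 mol/L
[MnO4^-]_original = 0.0252 × 250.0/25.7 = 0.245 mol/L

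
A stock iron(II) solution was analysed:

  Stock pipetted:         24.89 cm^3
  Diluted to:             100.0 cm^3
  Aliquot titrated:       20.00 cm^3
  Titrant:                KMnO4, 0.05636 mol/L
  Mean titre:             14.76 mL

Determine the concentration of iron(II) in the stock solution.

MnO4^- + 5 Fe^2+ + 8 H^+ → Mn^2+ + 5 Fe^3+ + 4 H2O
n(KMnO4) = 0.01476 × 0.05636 = 8.319 × 10^-4 mol
From the 5:1 ratio, n(Fe2+) in the aliquot = 5/1 × 8.319 × 10^-4 = 4.159 × 10^-3 mol
[Fe2+]_dilute = 4.159 × 10^-3 / 0.02000 = 0.2080 mol/L
Dilution factor = 100.0 / 24.89 = 4.018
[Fe2+]_stock = 0.2080 × 4.018 = 0.8356 mol/L

0.8356 mol/L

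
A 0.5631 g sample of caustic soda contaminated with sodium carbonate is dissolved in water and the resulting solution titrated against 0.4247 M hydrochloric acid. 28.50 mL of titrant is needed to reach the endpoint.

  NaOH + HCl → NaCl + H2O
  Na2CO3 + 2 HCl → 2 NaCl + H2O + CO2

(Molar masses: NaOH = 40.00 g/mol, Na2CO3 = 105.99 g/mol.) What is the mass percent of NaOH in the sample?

n(HCl) = 0.02850 × 0.4247 = 0.01210 mol
Let x = n(NaOH), y = n(Na2CO3).
Titrant: 1x + 2y = 0.01210;  mass: 40.00x + 105.99y = 0.5631
Solving, x = 6.029 × 10^-3 mol, y = 3.037 × 10^-3 mol
mass of NaOH = 6.029 × 10^-3 × 40.00 = 0.2412 g
% NaOH = 0.2412 / 0.5631 × 100 = 42.83 %

42.83 %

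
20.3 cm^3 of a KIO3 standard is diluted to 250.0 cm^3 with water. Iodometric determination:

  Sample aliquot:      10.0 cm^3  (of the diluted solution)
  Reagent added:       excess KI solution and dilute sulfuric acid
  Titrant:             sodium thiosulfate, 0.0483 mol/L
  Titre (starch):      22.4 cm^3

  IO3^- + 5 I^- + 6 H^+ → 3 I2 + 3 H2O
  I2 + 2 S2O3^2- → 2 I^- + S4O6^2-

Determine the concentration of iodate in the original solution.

n(S2O3^2-) = 0.0224 × 0.0483 = 1.08 × 10^-3 mol
n(I2) = n(S2O3^2-)/2 = 5.41 × 10^-4 mol
From the 1:3 ratio, n(IO3^-) in the aliquot = 1/3 × 5.41 × 10^-4 = 1.80 × 10^-4 mol
[IO3^-]_dilute = 1.80 × 10^-4 / 0.0100 = 0.0180 mol/L
[IO3^-]_original = 0.0180 × 250.0/20.3 = 0.222 mol/L

0.222 mol/L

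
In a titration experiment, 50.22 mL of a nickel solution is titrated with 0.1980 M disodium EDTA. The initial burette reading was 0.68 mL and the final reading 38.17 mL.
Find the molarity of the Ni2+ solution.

Ni^2+ + EDTA^4- → [Ni(EDTA)]^2-
n(EDTA) = 0.03749 L × 0.1980 mol/L = 7.423 × 10^-3 mol
n(Ni2+) = 7.423 × 10^-3 mol (1:1 mole ratio)
[Ni2+] = 7.423 × 10^-3 mol / 0.05022 L = 0.1478 mol/L

0.1478 M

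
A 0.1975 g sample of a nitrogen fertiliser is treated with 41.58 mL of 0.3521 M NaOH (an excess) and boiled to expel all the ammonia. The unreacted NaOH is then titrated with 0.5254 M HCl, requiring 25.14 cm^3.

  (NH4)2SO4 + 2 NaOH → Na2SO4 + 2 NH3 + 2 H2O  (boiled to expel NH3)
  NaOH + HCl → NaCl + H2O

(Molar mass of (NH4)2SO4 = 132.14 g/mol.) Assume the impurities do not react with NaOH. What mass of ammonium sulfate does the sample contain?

n(NaOH) added = 0.04158 × 0.3521 = 0.01464 mol
n(HCl) used in back-titration = 0.02514 × 0.5254 = 0.01321 mol
n(NaOH) left over = 0.01321 mol (1:1 ratio)
n(NaOH) consumed by analyte = 0.01464 − 0.01321 = 1.432 × 10^-3 mol
From the 1:2 ratio, n((NH4)2SO4) = 1/2 × 1.432 × 10^-3 = 7.159 × 10^-4 mol
mass of (NH4)2SO4 = 7.159 × 10^-4 × 132.14 = 0.09460 g

0.09460 g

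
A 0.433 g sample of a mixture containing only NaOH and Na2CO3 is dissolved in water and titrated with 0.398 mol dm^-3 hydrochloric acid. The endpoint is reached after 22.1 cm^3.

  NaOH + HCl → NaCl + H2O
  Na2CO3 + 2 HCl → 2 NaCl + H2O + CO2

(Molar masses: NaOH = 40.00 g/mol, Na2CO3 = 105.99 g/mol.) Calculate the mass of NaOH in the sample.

0.102 g

n(HCl) = 0.0221 × 0.398 = 8.80 × 10^-3 mol
Let x = n(NaOH), y = n(Na2CO3).
Titrant: 1x + 2y = 8.80 × 10^-3;  mass: 40.00x + 105.99y = 0.433
Solving, x = 2.55 × 10^-3 mol, y = 3.12 × 10^-3 mol
mass of NaOH = 2.55 × 10^-3 × 40.00 = 0.102 g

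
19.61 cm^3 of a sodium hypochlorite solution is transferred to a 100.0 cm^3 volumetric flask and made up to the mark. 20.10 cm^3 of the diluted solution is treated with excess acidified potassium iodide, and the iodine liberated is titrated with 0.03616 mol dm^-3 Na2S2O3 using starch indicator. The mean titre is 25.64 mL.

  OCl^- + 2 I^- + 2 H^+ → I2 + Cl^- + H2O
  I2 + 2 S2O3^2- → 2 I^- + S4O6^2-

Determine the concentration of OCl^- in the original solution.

n(S2O3^2-) = 0.02564 × 0.03616 = 9.271 × 10^-4 mol
n(I2) = n(S2O3^2-)/2 = 4.636 × 10^-4 mol
n(OCl^-) in the aliquot = 4.636 × 10^-4 mol (1:1 ratio)
[OCl^-]_dilute = 4.636 × 10^-4 / 0.02010 = 0.02306 mol/L
[OCl^-]_original = 0.02306 × 100.0/19.61 = 0.1176 mol/L

0.1176 mol/L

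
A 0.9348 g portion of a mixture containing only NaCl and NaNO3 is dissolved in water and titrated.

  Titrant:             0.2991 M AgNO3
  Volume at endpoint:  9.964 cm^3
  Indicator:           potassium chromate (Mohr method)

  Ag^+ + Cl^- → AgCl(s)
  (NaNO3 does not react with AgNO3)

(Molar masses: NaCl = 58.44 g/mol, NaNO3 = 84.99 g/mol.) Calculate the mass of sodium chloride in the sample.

n(AgNO3) = 0.009964 × 0.2991 = 2.980 × 10^-3 mol
Let x = n(NaCl), y = n(NaNO3).
Titrant: 1x = 2.980 × 10^-3;  mass: 58.44x + 84.99y = 0.9348
Solving, x = 2.980 × 10^-3 mol, y = 8.950 × 10^-3 mol
mass of NaCl = 2.980 × 10^-3 × 58.44 = 0.1742 g

0.1742 g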